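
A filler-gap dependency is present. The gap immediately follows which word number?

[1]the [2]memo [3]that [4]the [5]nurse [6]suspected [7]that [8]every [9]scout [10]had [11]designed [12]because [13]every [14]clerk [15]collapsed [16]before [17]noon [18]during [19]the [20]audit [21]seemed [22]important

The displaced element is "the memo" (word 2).
It is linked across 1 clause boundary (that).
It functions as the direct object of "designed", so the gap sits immediately after word 11 ("designed").
Base order: The nurse suspected that every scout had designed the memo because every clerk collapsed before noon during the audit.

11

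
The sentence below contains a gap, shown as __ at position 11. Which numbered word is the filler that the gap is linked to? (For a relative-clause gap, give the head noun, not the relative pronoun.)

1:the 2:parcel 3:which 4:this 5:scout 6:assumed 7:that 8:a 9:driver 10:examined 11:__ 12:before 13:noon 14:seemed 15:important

2

The gap at 11 is the object of "examined", inside a relative clause.
The relative pronoun is "which" (word 3); it is bound by the head noun immediately before it.
Its filler is the head noun "parcel", at word 2.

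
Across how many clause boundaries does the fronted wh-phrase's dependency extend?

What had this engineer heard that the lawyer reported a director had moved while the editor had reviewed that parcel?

2

"what" is extracted from the object of "moved".
Boundaries crossed, outermost first: [that], [Ø] — 2 in total.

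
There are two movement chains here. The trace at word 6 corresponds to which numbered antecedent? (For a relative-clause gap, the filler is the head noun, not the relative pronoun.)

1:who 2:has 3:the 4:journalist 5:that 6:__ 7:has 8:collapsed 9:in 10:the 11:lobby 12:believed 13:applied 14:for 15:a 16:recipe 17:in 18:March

4

The marked gap is inside the relative clause, the subject of "collapsed".
Its filler is the head noun "journalist" (via "that"), at word 4.
(The other dependency links word 1 to a gap after word 12.)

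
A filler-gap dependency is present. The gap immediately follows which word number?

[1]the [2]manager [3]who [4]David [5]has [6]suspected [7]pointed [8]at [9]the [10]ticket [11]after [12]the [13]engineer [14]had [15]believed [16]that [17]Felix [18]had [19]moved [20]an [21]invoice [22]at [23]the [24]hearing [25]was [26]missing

The displaced element is "the manager" (word 2).
It is linked across 1 clause boundary (Ø).
It functions as the subject of "pointed", so the gap sits immediately after word 6 ("suspected").
Base order: David has suspected that the manager pointed at the ticket after the engineer had believed that Felix had moved an invoice at the hearing.

6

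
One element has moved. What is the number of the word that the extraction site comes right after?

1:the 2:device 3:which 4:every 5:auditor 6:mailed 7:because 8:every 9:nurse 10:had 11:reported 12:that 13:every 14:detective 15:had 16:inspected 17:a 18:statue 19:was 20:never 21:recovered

The displaced element is "the device" (word 2).
It functions as the direct object of "mailed", so the gap sits immediately after word 6 ("mailed").
Base order: Every auditor mailed the device because every nurse had reported that every detective had inspected a statue.

6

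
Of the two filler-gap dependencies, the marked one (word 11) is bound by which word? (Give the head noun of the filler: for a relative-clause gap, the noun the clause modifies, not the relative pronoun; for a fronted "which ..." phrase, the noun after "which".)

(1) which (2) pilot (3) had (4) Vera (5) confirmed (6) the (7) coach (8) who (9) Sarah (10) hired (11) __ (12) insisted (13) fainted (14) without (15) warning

7

The marked gap is inside the relative clause, the direct object of "hired".
Its filler is the head noun "coach" (via "who"), at word 7.
(The other dependency links word 2 to a gap after word 12.)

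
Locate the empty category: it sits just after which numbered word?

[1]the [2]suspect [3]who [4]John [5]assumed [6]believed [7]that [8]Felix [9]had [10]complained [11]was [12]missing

The displaced element is "the suspect" (word 2).
It is linked across 1 clause boundary (Ø).
It functions as the subject of "believed", so the gap sits immediately after word 5 ("assumed").
Base order: John assumed that the suspect believed that Felix had complained.

5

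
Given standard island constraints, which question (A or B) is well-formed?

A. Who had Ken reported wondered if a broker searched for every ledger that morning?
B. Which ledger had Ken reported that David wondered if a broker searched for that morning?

A

In B, the wh-phrase is extracted from inside a wh-island (introduced by "if"), which blocks movement.
In A, the extraction path crosses only that-complement boundaries, which are transparent.
So A is grammatical.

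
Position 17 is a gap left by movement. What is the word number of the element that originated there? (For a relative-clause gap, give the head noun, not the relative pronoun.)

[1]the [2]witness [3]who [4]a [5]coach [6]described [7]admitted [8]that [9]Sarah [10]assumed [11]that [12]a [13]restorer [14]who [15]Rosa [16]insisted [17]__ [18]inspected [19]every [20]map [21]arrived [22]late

13

The gap at 17 is the subject of "inspected", inside a relative clause.
The relative pronoun is "who" (word 14); it is bound by the head noun immediately before it.
Its filler is the head noun "restorer", at word 13.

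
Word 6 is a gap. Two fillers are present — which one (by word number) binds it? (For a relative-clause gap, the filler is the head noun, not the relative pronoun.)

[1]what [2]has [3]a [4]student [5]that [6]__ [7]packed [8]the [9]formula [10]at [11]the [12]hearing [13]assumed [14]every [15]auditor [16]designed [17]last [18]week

4

The marked gap is inside the relative clause, the subject of "packed".
Its filler is the head noun "student" (via "that"), at word 4.
(The other dependency links word 1 to a gap after word 16.)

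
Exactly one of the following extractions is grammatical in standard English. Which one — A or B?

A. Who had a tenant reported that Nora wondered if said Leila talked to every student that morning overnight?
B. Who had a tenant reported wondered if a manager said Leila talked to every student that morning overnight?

In A, the wh-phrase is extracted from inside a wh-island (introduced by "if"), which blocks movement.
In B, the extraction path crosses only that-complement boundaries, which are transparent.
So B is grammatical.

B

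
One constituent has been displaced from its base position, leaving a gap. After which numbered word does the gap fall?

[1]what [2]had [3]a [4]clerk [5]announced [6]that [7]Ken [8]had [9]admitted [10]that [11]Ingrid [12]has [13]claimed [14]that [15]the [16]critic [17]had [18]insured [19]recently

The displaced element is "what" (word 1).
It is linked across 3 clause boundaries (that → that → that).
It functions as the direct object of "insured", so the gap sits immediately after word 18 ("insured").
Base order: A clerk had announced that Ken had admitted that Ingrid has claimed that the critic had insured what recently.

18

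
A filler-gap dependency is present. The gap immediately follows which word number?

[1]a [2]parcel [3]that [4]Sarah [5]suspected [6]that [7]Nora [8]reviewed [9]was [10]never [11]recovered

8

The displaced element is "a parcel" (word 2).
It is linked across 1 clause boundary (that).
It functions as the direct object of "reviewed", so the gap sits immediately after word 8 ("reviewed").
Base order: Sarah suspected that Nora reviewed a parcel.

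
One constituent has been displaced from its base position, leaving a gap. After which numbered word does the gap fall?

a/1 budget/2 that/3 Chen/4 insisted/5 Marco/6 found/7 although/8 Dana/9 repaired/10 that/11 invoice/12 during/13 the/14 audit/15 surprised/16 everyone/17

7

The displaced element is "a budget" (word 2).
It is linked across 1 clause boundary (Ø).
It functions as the direct object of "found", so the gap sits immediately after word 7 ("found").
Base order: Chen insisted Marco found a budget although Dana repaired that invoice during the audit.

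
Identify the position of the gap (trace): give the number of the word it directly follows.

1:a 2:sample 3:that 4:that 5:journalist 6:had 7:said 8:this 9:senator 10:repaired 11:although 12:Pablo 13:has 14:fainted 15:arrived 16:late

The displaced element is "a sample" (word 2).
It is linked across 1 clause boundary (Ø).
It functions as the direct object of "repaired", so the gap sits immediately after word 10 ("repaired").
Base order: That journalist had said this senator repaired a sample although Pablo has fainted.

10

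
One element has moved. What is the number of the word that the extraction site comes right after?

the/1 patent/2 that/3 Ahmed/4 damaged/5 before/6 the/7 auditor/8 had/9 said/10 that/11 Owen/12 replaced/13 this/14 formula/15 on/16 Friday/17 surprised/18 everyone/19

5

The displaced element is "the patent" (word 2).
It functions as the direct object of "damaged", so the gap sits immediately after word 5 ("damaged").
Base order: Ahmed damaged the patent before the auditor had said that Owen replaced this formula on Friday.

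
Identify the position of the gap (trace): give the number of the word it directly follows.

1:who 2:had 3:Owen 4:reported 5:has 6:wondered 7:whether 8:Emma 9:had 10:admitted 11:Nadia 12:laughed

The displaced element is "who" (word 1).
It is linked across 1 clause boundary (Ø).
It functions as the subject of "wondered", so the gap sits immediately after word 4 ("reported").
Base order: Owen had reported that who has wondered whether Emma had admitted Nadia laughed.

4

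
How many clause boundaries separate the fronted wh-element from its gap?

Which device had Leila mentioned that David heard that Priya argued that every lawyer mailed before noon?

"which device" is extracted from the object of "mailed".
Boundaries crossed, outermost first: [that], [that], [that] — 3 in total.

3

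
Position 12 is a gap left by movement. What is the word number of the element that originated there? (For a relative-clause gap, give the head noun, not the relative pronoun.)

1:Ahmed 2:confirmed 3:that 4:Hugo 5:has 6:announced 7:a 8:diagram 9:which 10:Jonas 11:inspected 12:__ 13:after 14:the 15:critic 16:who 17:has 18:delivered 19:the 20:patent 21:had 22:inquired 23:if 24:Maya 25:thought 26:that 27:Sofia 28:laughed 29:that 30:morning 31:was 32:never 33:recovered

The gap at 12 is the object of "inspected", inside a relative clause.
The relative pronoun is "which" (word 9); it is bound by the head noun immediately before it.
Its filler is the head noun "diagram", at word 8.

8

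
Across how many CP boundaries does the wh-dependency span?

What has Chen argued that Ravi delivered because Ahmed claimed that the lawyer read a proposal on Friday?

1

"what" is extracted from the object of "delivered".
Boundaries crossed, outermost first: [that] — 1 in total.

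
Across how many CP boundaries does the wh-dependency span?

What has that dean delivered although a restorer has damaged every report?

0

"what" originates inside the matrix clause — no clause boundary is crossed.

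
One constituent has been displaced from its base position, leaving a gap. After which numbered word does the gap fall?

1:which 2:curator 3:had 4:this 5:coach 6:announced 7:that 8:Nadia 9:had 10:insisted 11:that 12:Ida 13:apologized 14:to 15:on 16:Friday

14

The displaced element is "which curator" (word 2).
It is linked across 2 clause boundaries (that → that).
It functions as the object of the preposition "to" of "apologized", so the gap sits immediately after word 14 ("to").
Base order: This coach had announced that Nadia had insisted that Ida apologized to which curator on Friday.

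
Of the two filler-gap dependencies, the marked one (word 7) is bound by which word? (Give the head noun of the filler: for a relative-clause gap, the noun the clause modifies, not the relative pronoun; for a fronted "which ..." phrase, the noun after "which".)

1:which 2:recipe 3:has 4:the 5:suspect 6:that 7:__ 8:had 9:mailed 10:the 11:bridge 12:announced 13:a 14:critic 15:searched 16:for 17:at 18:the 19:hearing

The marked gap is inside the relative clause, the subject of "mailed".
Its filler is the head noun "suspect" (via "that"), at word 5.
(The other dependency links word 2 to a gap after word 16.)

5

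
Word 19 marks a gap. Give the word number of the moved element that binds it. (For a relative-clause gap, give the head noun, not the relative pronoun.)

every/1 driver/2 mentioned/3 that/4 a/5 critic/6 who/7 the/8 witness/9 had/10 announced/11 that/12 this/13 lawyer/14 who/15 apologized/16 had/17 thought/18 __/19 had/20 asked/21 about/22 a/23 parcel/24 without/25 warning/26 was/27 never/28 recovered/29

6

The gap at 19 is the subject of "asked", inside a relative clause.
The relative pronoun is "who" (word 7); it is bound by the head noun immediately before it.
Its filler is the head noun "critic", at word 6.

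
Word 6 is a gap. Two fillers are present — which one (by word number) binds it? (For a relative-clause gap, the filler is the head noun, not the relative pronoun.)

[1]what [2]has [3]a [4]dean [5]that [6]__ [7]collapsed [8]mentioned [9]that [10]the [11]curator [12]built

The marked gap is inside the relative clause, the subject of "collapsed".
Its filler is the head noun "dean" (via "that"), at word 4.
(The other dependency links word 1 to a gap after word 12.)

4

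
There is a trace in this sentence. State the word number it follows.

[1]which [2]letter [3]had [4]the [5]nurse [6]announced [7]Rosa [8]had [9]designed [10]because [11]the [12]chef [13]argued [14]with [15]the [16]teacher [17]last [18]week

9

The displaced element is "which letter" (word 2).
It is linked across 1 clause boundary (Ø).
It functions as the direct object of "designed", so the gap sits immediately after word 9 ("designed").
Base order: The nurse had announced Rosa had designed which letter because the chef argued with the teacher last week.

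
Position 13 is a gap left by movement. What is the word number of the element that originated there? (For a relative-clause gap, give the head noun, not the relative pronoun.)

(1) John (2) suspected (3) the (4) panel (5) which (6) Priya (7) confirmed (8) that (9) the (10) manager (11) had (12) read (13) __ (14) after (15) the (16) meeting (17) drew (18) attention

4

The gap at 13 is the object of "read", inside a relative clause.
The relative pronoun is "which" (word 5); it is bound by the head noun immediately before it.
Its filler is the head noun "panel", at word 4.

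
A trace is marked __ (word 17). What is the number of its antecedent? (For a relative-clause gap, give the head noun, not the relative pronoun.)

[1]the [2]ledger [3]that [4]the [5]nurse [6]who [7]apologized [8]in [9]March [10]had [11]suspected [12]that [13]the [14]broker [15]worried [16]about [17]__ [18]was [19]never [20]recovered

2

The gap at 17 is the prepositional object of "worried", inside a relative clause.
The relative pronoun is "that" (word 3); it is bound by the head noun immediately before it.
Its filler is the head noun "ledger", at word 2.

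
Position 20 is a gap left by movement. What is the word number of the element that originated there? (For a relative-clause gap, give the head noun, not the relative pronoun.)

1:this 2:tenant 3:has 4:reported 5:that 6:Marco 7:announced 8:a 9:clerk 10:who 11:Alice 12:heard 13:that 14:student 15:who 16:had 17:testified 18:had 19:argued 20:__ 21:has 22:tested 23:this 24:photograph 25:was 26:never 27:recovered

The gap at 20 is the subject of "tested", inside a relative clause.
The relative pronoun is "who" (word 10); it is bound by the head noun immediately before it.
Its filler is the head noun "clerk", at word 9.

9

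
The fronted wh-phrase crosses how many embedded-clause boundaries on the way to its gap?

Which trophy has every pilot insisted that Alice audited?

1

"which trophy" is extracted from the object of "audited".
Boundaries crossed, outermost first: [that] — 1 in total.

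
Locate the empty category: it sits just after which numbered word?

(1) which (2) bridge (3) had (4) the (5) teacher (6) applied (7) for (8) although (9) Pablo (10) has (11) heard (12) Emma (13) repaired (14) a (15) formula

7

The displaced element is "which bridge" (word 2).
It functions as the object of the preposition "for" of "applied", so the gap sits immediately after word 7 ("for").
Base order: The teacher had applied for which bridge although Pablo has heard Emma repaired a formula.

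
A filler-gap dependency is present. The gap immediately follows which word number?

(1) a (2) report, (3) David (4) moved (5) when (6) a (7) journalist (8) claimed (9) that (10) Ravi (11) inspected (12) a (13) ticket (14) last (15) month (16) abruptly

The displaced element is "a report" (word 2).
It functions as the direct object of "moved", so the gap sits immediately after word 4 ("moved").
Base order: David moved a report when a journalist claimed that Ravi inspected a ticket last month abruptly.

4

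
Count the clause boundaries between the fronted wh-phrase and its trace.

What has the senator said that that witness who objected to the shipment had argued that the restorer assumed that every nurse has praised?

3

"what" is extracted from the object of "praised".
Boundaries crossed, outermost first: [that], [that], [that] — 3 in total.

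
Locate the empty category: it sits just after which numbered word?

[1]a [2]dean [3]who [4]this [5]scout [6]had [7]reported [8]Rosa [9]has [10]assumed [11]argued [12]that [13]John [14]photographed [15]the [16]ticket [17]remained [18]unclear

The displaced element is "a dean" (word 2).
It is linked across 2 clause boundaries (Ø → Ø).
It functions as the subject of "argued", so the gap sits immediately after word 10 ("assumed").
Base order: This scout had reported Rosa has assumed that a dean argued that John photographed the ticket.

10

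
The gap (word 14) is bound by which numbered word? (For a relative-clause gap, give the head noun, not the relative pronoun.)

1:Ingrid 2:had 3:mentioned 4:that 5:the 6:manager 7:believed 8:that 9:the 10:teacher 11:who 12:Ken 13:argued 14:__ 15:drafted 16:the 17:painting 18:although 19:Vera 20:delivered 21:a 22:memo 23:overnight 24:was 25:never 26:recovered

10

The gap at 14 is the subject of "drafted", inside a relative clause.
The relative pronoun is "who" (word 11); it is bound by the head noun immediately before it.
Its filler is the head noun "teacher", at word 10.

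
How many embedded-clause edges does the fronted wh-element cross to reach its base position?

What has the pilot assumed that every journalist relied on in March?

"what" is extracted from the PP object of "relied".
Boundaries crossed, outermost first: [that] — 1 in total.

1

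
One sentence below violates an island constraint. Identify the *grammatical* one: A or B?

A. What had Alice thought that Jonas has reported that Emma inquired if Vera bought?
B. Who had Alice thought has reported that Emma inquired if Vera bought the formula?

B

In A, the wh-phrase is extracted from inside a wh-island (introduced by "if"), which blocks movement.
In B, the extraction path crosses only that-complement boundaries, which are transparent.
So B is grammatical.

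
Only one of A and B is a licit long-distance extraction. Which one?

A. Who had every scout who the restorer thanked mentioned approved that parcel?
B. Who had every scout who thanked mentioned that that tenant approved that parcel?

A

In B, the wh-phrase is extracted from inside a complex-NP island (relative clause) (introduced by "who"), which blocks movement.
In A, the extraction path crosses only that-complement boundaries, which are transparent.
So A is grammatical.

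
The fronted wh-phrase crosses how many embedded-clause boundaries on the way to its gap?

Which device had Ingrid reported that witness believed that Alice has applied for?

2

"which device" is extracted from the PP object of "applied".
Boundaries crossed, outermost first: [Ø], [that] — 2 in total.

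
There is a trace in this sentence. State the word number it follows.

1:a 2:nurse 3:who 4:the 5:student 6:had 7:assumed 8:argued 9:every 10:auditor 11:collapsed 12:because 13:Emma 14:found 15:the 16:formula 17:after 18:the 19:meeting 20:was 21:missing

The displaced element is "a nurse" (word 2).
It is linked across 1 clause boundary (Ø).
It functions as the subject of "argued", so the gap sits immediately after word 7 ("assumed").
Base order: The student had assumed that a nurse argued every auditor collapsed because Emma found the formula after the meeting.

7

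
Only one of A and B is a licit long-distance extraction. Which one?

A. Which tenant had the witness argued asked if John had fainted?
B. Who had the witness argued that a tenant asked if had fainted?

In B, the wh-phrase is extracted from inside a wh-island (introduced by "if"), which blocks movement.
In A, the extraction path crosses only that-complement boundaries, which are transparent.
So A is grammatical.

A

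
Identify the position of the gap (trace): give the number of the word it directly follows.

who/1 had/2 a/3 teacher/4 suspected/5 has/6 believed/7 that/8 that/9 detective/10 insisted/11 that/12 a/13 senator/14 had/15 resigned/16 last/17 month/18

The displaced element is "who" (word 1).
It is linked across 1 clause boundary (Ø).
It functions as the subject of "believed", so the gap sits immediately after word 5 ("suspected").
Base order: A teacher had suspected that who has believed that that detective insisted that a senator had resigned last month.

5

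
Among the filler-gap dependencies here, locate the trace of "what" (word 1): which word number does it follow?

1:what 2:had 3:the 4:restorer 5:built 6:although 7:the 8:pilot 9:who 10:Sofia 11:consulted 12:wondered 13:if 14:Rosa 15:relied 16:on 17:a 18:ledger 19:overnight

The displaced element is "what" (word 1).
It functions as the direct object of "built", so the gap sits immediately after word 5 ("built").
Base order: The restorer had built what although the pilot who Sofia consulted wondered if Rosa relied on a ledger overnight.

5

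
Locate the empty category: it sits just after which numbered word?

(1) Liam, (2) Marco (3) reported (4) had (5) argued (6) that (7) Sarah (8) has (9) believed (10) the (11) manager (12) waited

3

The displaced element is "Liam" (word 1).
It is linked across 1 clause boundary (Ø).
It functions as the subject of "argued", so the gap sits immediately after word 3 ("reported").
Base order: Marco reported Liam had argued that Sarah has believed the manager waited.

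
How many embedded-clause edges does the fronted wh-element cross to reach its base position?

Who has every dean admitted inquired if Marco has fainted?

1

"who" is extracted from the subject of "inquired".
Boundaries crossed, outermost first: [Ø] — 1 in total.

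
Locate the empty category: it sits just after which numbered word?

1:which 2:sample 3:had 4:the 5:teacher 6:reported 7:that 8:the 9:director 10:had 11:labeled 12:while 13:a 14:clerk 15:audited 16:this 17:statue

The displaced element is "which sample" (word 2).
It is linked across 1 clause boundary (that).
It functions as the direct object of "labeled", so the gap sits immediately after word 11 ("labeled").
Base order: The teacher had reported that the director had labeled which sample while a clerk audited this statue.

11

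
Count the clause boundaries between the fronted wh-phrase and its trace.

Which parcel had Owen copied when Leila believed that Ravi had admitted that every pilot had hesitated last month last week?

0

"which parcel" originates inside the matrix clause — no clause boundary is crossed.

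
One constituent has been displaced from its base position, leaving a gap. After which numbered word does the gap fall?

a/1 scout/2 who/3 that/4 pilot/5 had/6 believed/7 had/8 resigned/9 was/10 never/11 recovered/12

7

The displaced element is "a scout" (word 2).
It is linked across 1 clause boundary (Ø).
It functions as the subject of "resigned", so the gap sits immediately after word 7 ("believed").
Base order: That pilot had believed that a scout had resigned.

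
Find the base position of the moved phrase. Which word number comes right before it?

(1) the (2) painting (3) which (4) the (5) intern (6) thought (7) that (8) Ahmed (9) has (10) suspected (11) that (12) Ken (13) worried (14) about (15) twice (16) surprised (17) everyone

The displaced element is "the painting" (word 2).
It is linked across 2 clause boundaries (that → that).
It functions as the object of the preposition "about" of "worried", so the gap sits immediately after word 14 ("about").
Base order: The intern thought that Ahmed has suspected that Ken worried about the painting twice.

14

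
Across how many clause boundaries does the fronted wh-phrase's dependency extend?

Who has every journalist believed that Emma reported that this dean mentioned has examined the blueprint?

3

"who" is extracted from the subject of "examined".
Boundaries crossed, outermost first: [that], [that], [Ø] — 3 in total.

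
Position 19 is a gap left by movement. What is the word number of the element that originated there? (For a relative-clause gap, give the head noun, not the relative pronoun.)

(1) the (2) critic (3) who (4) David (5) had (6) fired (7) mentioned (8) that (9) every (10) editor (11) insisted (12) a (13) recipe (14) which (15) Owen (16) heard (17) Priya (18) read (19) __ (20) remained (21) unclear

The gap at 19 is the object of "read", inside a relative clause.
The relative pronoun is "which" (word 14); it is bound by the head noun immediately before it.
Its filler is the head noun "recipe", at word 13.

13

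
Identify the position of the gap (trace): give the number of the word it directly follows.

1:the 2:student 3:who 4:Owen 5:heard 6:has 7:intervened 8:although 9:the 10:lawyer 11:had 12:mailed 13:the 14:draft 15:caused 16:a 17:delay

The displaced element is "the student" (word 2).
It is linked across 1 clause boundary (Ø).
It functions as the subject of "intervened", so the gap sits immediately after word 5 ("heard").
Base order: Owen heard the student has intervened although the lawyer had mailed the draft.

5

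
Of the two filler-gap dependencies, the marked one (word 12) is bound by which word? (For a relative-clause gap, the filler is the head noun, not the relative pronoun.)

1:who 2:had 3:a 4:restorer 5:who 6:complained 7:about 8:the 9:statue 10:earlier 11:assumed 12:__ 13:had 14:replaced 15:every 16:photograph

1

The marked gap is the subject of "replaced".
Its filler is the fronted wh-phrase "who", at word 1.
(The other dependency links word 4 to a gap after word 5.)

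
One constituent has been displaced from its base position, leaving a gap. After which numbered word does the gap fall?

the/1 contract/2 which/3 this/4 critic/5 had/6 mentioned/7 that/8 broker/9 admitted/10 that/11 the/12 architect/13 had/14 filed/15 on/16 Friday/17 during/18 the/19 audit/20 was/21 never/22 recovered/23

The displaced element is "the contract" (word 2).
It is linked across 2 clause boundaries (Ø → that).
It functions as the direct object of "filed", so the gap sits immediately after word 15 ("filed").
Base order: This critic had mentioned that broker admitted that the architect had filed the contract on Friday during the audit.

15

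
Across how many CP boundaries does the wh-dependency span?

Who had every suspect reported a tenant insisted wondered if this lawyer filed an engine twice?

"who" is extracted from the subject of "wondered".
Boundaries crossed, outermost first: [Ø], [Ø] — 2 in total.

2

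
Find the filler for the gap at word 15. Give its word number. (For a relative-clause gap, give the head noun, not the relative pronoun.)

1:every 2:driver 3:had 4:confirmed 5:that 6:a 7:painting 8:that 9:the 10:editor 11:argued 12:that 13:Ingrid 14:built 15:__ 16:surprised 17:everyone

The gap at 15 is the object of "built", inside a relative clause.
The relative pronoun is "that" (word 8); it is bound by the head noun immediately before it.
Its filler is the head noun "painting", at word 7.

7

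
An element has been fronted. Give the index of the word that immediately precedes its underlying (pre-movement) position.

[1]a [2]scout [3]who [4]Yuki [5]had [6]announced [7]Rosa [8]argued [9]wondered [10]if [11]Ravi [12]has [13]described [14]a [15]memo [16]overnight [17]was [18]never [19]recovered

The displaced element is "a scout" (word 2).
It is linked across 2 clause boundaries (Ø → Ø).
It functions as the subject of "wondered", so the gap sits immediately after word 8 ("argued").
Base order: Yuki had announced Rosa argued that a scout wondered if Ravi has described a memo overnight.

8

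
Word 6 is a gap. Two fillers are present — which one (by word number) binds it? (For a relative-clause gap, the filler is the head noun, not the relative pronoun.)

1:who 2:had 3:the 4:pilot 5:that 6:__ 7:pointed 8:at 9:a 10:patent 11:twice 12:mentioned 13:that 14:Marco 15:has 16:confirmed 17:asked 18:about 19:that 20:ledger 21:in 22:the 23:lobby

The marked gap is inside the relative clause, the subject of "pointed".
Its filler is the head noun "pilot" (via "that"), at word 4.
(The other dependency links word 1 to a gap after word 16.)

4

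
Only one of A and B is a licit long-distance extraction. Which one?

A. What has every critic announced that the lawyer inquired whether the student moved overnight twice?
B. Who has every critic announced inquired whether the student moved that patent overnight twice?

In A, the wh-phrase is extracted from inside a wh-island (introduced by "whether"), which blocks movement.
In B, the extraction path crosses only that-complement boundaries, which are transparent.
So B is grammatical.

B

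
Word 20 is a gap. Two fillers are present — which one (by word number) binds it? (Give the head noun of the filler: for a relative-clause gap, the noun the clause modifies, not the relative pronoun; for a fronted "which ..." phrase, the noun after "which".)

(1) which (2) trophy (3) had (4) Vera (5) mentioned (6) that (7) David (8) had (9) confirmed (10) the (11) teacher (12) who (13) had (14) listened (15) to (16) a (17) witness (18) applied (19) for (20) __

2

The marked gap is the object of the preposition "for" of "applied".
Its filler is the fronted wh-phrase "which trophy", at word 2.
(The other dependency links word 11 to a gap after word 12.)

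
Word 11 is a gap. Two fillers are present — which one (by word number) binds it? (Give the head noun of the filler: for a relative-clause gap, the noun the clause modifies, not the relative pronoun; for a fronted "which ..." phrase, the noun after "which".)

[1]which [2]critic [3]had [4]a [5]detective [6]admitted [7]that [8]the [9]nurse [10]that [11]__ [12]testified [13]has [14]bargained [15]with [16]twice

9

The marked gap is inside the relative clause, the subject of "testified".
Its filler is the head noun "nurse" (via "that"), at word 9.
(The other dependency links word 2 to a gap after word 15.)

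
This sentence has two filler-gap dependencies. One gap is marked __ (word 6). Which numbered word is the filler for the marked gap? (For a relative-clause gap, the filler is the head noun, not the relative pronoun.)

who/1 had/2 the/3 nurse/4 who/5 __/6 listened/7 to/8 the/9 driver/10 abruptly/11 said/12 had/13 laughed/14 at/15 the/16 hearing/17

4

The marked gap is inside the relative clause, the subject of "listened".
Its filler is the head noun "nurse" (via "who"), at word 4.
(The other dependency links word 1 to a gap after word 12.)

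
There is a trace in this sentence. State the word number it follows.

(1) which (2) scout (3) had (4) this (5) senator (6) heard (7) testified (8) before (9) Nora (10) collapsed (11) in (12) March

The displaced element is "which scout" (word 2).
It is linked across 1 clause boundary (Ø).
It functions as the subject of "testified", so the gap sits immediately after word 6 ("heard").
Base order: This senator had heard that which scout testified before Nora collapsed in March.

6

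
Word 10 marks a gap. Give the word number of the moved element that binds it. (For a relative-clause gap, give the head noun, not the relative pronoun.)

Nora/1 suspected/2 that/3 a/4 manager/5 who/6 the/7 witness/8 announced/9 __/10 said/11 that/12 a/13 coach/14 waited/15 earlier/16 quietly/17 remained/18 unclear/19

The gap at 10 is the subject of "said", inside a relative clause.
The relative pronoun is "who" (word 6); it is bound by the head noun immediately before it.
Its filler is the head noun "manager", at word 5.

5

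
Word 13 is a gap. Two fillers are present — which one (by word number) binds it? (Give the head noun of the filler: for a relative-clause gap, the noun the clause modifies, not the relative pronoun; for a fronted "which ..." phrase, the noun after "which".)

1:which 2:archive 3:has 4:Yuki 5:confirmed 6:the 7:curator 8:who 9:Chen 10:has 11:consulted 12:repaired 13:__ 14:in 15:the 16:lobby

2

The marked gap is the direct object of "repaired".
Its filler is the fronted wh-phrase "which archive", at word 2.
(The other dependency links word 7 to a gap after word 11.)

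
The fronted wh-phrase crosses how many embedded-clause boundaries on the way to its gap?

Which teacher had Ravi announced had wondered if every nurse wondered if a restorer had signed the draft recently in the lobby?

"which teacher" is extracted from the subject of "wondered".
Boundaries crossed, outermost first: [Ø] — 1 in total.

1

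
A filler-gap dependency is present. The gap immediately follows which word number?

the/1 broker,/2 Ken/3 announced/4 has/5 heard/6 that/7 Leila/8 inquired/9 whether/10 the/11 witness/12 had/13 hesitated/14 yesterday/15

4

The displaced element is "the broker" (word 2).
It is linked across 1 clause boundary (Ø).
It functions as the subject of "heard", so the gap sits immediately after word 4 ("announced").
Base order: Ken announced that the broker has heard that Leila inquired whether the witness had hesitated yesterday.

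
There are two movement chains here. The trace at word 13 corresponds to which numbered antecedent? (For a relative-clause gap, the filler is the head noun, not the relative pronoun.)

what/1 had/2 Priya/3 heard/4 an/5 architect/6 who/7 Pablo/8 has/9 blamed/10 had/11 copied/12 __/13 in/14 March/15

The marked gap is the direct object of "copied".
Its filler is the fronted wh-phrase "what", at word 1.
(The other dependency links word 6 to a gap after word 10.)

1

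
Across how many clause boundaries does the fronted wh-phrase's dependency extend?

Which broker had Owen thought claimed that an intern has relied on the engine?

1

"which broker" is extracted from the subject of "claimed".
Boundaries crossed, outermost first: [Ø] — 1 in total.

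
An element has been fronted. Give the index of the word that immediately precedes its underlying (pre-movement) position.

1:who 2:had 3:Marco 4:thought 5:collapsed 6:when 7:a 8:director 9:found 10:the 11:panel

The displaced element is "who" (word 1).
It is linked across 1 clause boundary (Ø).
It functions as the subject of "collapsed", so the gap sits immediately after word 4 ("thought").
Base order: Marco had thought who collapsed when a director found the panel.

4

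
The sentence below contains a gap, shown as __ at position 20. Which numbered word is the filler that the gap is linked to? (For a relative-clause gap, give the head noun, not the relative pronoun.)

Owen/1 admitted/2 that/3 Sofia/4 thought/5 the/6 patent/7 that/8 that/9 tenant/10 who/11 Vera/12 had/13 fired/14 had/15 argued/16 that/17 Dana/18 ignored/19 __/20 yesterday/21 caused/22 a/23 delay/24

7

The gap at 20 is the object of "ignored", inside a relative clause.
The relative pronoun is "that" (word 8); it is bound by the head noun immediately before it.
Its filler is the head noun "patent", at word 7.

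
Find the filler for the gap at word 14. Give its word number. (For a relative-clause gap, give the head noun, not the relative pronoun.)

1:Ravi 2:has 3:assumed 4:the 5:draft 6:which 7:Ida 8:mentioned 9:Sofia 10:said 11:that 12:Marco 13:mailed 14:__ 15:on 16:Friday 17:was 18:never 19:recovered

5

The gap at 14 is the object of "mailed", inside a relative clause.
The relative pronoun is "which" (word 6); it is bound by the head noun immediately before it.
Its filler is the head noun "draft", at word 5.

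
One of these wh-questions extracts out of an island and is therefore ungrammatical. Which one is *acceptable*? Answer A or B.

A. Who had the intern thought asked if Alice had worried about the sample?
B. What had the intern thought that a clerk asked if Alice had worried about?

In B, the wh-phrase is extracted from inside a wh-island (introduced by "if"), which blocks movement.
In A, the extraction path crosses only that-complement boundaries, which are transparent.
So A is grammatical.

A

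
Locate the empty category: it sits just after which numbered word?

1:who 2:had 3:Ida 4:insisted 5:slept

The displaced element is "who" (word 1).
It is linked across 1 clause boundary (Ø).
It functions as the subject of "slept", so the gap sits immediately after word 4 ("insisted").
Base order: Ida had insisted who slept.

4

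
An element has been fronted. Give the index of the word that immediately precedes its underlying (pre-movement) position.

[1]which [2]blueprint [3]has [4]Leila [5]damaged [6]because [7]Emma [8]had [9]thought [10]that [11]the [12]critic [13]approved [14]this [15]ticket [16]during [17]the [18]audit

The displaced element is "which blueprint" (word 2).
It functions as the direct object of "damaged", so the gap sits immediately after word 5 ("damaged").
Base order: Leila has damaged which blueprint because Emma had thought that the critic approved this ticket during the audit.

5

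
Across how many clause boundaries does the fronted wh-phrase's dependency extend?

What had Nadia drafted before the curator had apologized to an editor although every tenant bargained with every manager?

"what" originates inside the matrix clause — no clause boundary is crossed.

0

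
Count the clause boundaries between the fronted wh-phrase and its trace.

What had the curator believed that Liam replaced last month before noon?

"what" is extracted from the object of "replaced".
Boundaries crossed, outermost first: [that] — 1 in total.

1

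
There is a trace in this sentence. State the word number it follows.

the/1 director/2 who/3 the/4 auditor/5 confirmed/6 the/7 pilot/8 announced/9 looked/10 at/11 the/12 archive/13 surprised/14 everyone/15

The displaced element is "the director" (word 2).
It is linked across 2 clause boundaries (Ø → Ø).
It functions as the subject of "looked", so the gap sits immediately after word 9 ("announced").
Base order: The auditor confirmed the pilot announced the director looked at the archive.

9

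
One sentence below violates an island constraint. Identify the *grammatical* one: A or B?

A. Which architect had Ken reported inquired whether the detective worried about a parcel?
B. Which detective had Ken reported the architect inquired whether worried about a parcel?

A

In B, the wh-phrase is extracted from inside a wh-island (introduced by "whether"), which blocks movement.
In A, the extraction path crosses only that-complement boundaries, which are transparent.
So A is grammatical.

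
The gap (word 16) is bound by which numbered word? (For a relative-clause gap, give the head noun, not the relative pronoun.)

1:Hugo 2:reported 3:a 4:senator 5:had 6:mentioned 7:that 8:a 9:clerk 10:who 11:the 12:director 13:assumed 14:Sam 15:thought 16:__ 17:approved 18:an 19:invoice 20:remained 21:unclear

The gap at 16 is the subject of "approved", inside a relative clause.
The relative pronoun is "who" (word 10); it is bound by the head noun immediately before it.
Its filler is the head noun "clerk", at word 9.

9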